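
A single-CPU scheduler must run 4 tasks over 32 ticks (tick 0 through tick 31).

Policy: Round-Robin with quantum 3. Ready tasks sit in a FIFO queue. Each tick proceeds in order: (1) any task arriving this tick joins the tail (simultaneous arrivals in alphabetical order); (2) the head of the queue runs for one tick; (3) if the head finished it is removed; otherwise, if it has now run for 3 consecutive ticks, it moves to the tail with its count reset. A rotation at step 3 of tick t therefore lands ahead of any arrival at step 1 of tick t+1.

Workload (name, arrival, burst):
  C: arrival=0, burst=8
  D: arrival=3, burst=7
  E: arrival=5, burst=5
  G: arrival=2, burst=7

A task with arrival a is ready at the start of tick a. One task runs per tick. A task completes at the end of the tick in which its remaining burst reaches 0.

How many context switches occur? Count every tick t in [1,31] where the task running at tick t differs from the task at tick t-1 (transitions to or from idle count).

t=0: queue=[C] q_used=0 → run C
t=1: queue=[C] q_used=1 → run C
t=2: queue=[C,G] q_used=2 → run C
t=3: queue=[G,C,D] q_used=0 → run G
t=4: queue=[G,C,D] q_used=1 → run G
t=5: queue=[G,C,D,E] q_used=2 → run G
t=6: queue=[C,D,E,G] q_used=0 → run C
t=7: queue=[C,D,E,G] q_used=1 → run C
t=8: queue=[C,D,E,G] q_used=2 → run C
t=9: queue=[D,E,G,C] q_used=0 → run D
t=10: queue=[D,E,G,C] q_used=1 → run D
t=11: queue=[D,E,G,C] q_used=2 → run D
t=12: queue=[E,G,C,D] q_used=0 → run E
t=13: queue=[E,G,C,D] q_used=1 → run E
t=14: queue=[E,G,C,D] q_used=2 → run E
t=15: queue=[G,C,D,E] q_used=0 → run G
t=16: queue=[G,C,D,E] q_used=1 → run G
t=17: queue=[G,C,D,E] q_used=2 → run G
t=18: queue=[C,D,E,G] q_used=0 → run C
t=19: queue=[C,D,E,G] q_used=1 → run C
t=20: queue=[D,E,G] q_used=0 → run D
t=21: queue=[D,E,G] q_used=1 → run D
t=22: queue=[D,E,G] q_used=2 → run D
t=23: queue=[E,G,D] q_used=0 → run E
t=24: queue=[E,G,D] q_used=1 → run E
t=25: queue=[G,D] q_used=0 → run G
t=26: queue=[D] q_used=0 → run D
t=27: (idle)
t=28: (idle)
t=29: (idle)
t=30: (idle)
t=31: (idle)

context switches = 11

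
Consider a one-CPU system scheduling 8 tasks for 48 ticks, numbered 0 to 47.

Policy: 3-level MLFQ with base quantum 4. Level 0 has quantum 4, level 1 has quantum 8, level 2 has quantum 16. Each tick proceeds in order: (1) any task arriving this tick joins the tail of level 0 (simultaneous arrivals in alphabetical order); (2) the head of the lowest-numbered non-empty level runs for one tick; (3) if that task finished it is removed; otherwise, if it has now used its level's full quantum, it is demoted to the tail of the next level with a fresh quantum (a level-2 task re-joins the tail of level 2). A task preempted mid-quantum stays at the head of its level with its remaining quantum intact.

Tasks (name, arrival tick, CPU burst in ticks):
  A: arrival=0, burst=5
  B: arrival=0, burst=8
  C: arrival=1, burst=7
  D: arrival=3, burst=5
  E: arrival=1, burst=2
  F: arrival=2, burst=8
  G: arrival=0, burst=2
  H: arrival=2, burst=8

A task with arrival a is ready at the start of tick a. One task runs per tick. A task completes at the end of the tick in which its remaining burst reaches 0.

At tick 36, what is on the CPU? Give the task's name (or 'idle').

t=0: L0/L1/L2 = ABG/-/- → run A
t=1: L0/L1/L2 = ABGCE/-/- → run A
t=2: L0/L1/L2 = ABGCEFH/-/- → run A
t=3: L0/L1/L2 = ABGCEFHD/-/- → run A
t=4: L0/L1/L2 = BGCEFHD/A/- → run B
t=5: L0/L1/L2 = BGCEFHD/A/- → run B
t=6: L0/L1/L2 = BGCEFHD/A/- → run B
t=7: L0/L1/L2 = BGCEFHD/A/- → run B
t=8: L0/L1/L2 = GCEFHD/AB/- → run G
t=9: L0/L1/L2 = GCEFHD/AB/- → run G
t=10: L0/L1/L2 = CEFHD/AB/- → run C
t=11: L0/L1/L2 = CEFHD/AB/- → run C
t=12: L0/L1/L2 = CEFHD/AB/- → run C
t=13: L0/L1/L2 = CEFHD/AB/- → run C
t=14: L0/L1/L2 = EFHD/ABC/- → run E
t=15: L0/L1/L2 = EFHD/ABC/- → run E
t=16: L0/L1/L2 = FHD/ABC/- → run F
t=17: L0/L1/L2 = FHD/ABC/- → run F
t=18: L0/L1/L2 = FHD/ABC/- → run F
t=19: L0/L1/L2 = FHD/ABC/- → run F
t=20: L0/L1/L2 = HD/ABCF/- → run H
t=21: L0/L1/L2 = HD/ABCF/- → run H
t=22: L0/L1/L2 = HD/ABCF/- → run H
t=23: L0/L1/L2 = HD/ABCF/- → run H
t=24: L0/L1/L2 = D/ABCFH/- → run D
t=25: L0/L1/L2 = D/ABCFH/- → run D
t=26: L0/L1/L2 = D/ABCFH/- → run D
t=27: L0/L1/L2 = D/ABCFH/- → run D
t=28: L0/L1/L2 = -/ABCFHD/- → run A
t=29: L0/L1/L2 = -/BCFHD/- → run B
t=30: L0/L1/L2 = -/BCFHD/- → run B
t=31: L0/L1/L2 = -/BCFHD/- → run B
t=32: L0/L1/L2 = -/BCFHD/- → run B
t=33: L0/L1/L2 = -/CFHD/- → run C
t=34: L0/L1/L2 = -/CFHD/- → run C
t=35: L0/L1/L2 = -/CFHD/- → run C
t=36: L0/L1/L2 = -/FHD/- → run F
t=37: L0/L1/L2 = -/FHD/- → run F
t=38: L0/L1/L2 = -/FHD/- → run F
t=39: L0/L1/L2 = -/FHD/- → run F
t=40: L0/L1/L2 = -/HD/- → run H
t=41: L0/L1/L2 = -/HD/- → run H
t=42: L0/L1/L2 = -/HD/- → run H
t=43: L0/L1/L2 = -/HD/- → run H
t=44: L0/L1/L2 = -/D/- → run D
t=45: (idle)
t=46: (idle)
t=47: (idle)

running at tick 36 = F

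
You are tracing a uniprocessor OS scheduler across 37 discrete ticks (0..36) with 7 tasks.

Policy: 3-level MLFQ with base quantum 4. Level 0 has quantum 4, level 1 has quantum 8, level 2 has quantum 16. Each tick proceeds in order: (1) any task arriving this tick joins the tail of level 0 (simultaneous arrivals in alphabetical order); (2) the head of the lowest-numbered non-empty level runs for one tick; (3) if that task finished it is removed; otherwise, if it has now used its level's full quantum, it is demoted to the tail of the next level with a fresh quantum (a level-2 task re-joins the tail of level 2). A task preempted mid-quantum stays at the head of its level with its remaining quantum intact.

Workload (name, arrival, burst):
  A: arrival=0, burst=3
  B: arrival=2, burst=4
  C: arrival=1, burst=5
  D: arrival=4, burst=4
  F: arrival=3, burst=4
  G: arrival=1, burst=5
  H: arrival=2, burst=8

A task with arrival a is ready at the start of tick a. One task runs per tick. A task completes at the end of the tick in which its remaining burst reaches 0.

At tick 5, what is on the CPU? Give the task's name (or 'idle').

running at tick 5 = C

t=0: L0/L1/L2 = A/-/- → run A
t=1: L0/L1/L2 = ACG/-/- → run A
t=2: L0/L1/L2 = ACGBH/-/- → run A
t=3: L0/L1/L2 = CGBHF/-/- → run C
t=4: L0/L1/L2 = CGBHFD/-/- → run C
t=5: L0/L1/L2 = CGBHFD/-/- → run C
t=6: L0/L1/L2 = CGBHFD/-/- → run C
t=7: L0/L1/L2 = GBHFD/C/- → run G
t=8: L0/L1/L2 = GBHFD/C/- → run G
t=9: L0/L1/L2 = GBHFD/C/- → run G
t=10: L0/L1/L2 = GBHFD/C/- → run G
t=11: L0/L1/L2 = BHFD/CG/- → run B
t=12: L0/L1/L2 = BHFD/CG/- → run B
t=13: L0/L1/L2 = BHFD/CG/- → run B
t=14: L0/L1/L2 = BHFD/CG/- → run B
t=15: L0/L1/L2 = HFD/CG/- → run H
t=16: L0/L1/L2 = HFD/CG/- → run H
t=17: L0/L1/L2 = HFD/CG/- → run H
t=18: L0/L1/L2 = HFD/CG/- → run H
t=19: L0/L1/L2 = FD/CGH/- → run F
t=20: L0/L1/L2 = FD/CGH/- → run F
t=21: L0/L1/L2 = FD/CGH/- → run F
t=22: L0/L1/L2 = FD/CGH/- → run F
t=23: L0/L1/L2 = D/CGH/- → run D
t=24: L0/L1/L2 = D/CGH/- → run D
t=25: L0/L1/L2 = D/CGH/- → run D
t=26: L0/L1/L2 = D/CGH/- → run D
t=27: L0/L1/L2 = -/CGH/- → run C
t=28: L0/L1/L2 = -/GH/- → run G
t=29: L0/L1/L2 = -/H/- → run H
t=30: L0/L1/L2 = -/H/- → run H
t=31: L0/L1/L2 = -/H/- → run H
t=32: L0/L1/L2 = -/H/- → run H
t=33: (idle)
t=34: (idle)
t=35: (idle)
t=36: (idle)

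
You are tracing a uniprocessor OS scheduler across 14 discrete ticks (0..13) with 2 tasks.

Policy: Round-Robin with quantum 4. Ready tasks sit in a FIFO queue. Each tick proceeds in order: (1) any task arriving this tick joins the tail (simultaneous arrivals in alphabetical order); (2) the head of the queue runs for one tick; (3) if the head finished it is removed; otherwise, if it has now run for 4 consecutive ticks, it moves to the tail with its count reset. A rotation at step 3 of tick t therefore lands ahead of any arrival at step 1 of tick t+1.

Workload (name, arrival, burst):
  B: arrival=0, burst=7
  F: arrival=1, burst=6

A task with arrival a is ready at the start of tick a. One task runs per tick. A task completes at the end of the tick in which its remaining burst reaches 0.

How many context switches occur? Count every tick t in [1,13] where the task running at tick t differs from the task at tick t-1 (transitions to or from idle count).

t=0: queue=[B] q_used=0 → run B
t=1: queue=[B,F] q_used=1 → run B
t=2: queue=[B,F] q_used=2 → run B
t=3: queue=[B,F] q_used=3 → run B
t=4: queue=[F,B] q_used=0 → run F
t=5: queue=[F,B] q_used=1 → run F
t=6: queue=[F,B] q_used=2 → run F
t=7: queue=[F,B] q_used=3 → run F
t=8: queue=[B,F] q_used=0 → run B
t=9: queue=[B,F] q_used=1 → run B
t=10: queue=[B,F] q_used=2 → run B
t=11: queue=[F] q_used=0 → run F
t=12: queue=[F] q_used=1 → run F
t=13: (idle)

context switches = 4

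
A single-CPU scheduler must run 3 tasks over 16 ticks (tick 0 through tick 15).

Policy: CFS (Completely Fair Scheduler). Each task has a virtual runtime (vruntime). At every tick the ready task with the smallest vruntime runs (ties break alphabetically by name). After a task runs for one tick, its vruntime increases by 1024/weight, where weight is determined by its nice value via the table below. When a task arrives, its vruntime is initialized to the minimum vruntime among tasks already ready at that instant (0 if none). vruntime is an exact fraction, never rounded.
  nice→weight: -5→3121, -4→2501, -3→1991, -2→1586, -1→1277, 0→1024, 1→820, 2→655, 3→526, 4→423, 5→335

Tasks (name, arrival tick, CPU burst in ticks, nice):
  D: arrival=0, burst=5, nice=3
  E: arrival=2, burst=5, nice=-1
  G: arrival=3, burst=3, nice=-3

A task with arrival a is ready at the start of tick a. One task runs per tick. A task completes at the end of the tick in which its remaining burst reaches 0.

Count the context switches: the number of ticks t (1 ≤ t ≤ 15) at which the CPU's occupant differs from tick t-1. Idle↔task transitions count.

context switches = 9

t=0: vr[D=0] → run D
t=1: vr[D=512/263] → run D
t=2: vr[D=1024/263 E=1024/263] → run D
t=3: vr[D=1536/263 E=1024/263 G=1024/263] → run E
t=4: vr[D=1536/263 E=1576960/335851 G=1024/263] → run G
t=5: vr[D=1536/263 E=1576960/335851 G=2308096/523633] → run G
t=6: vr[D=1536/263 E=1576960/335851 G=2577408/523633] → run E
t=7: vr[D=1536/263 E=1846272/335851 G=2577408/523633] → run G
t=8: vr[D=1536/263 E=1846272/335851] → run E
t=9: vr[D=1536/263 E=2115584/335851] → run D
t=10: vr[D=2048/263 E=2115584/335851] → run E
t=11: vr[D=2048/263 E=2384896/335851] → run E
t=12: vr[D=2048/263] → run D
t=13: (idle)
t=14: (idle)
t=15: (idle)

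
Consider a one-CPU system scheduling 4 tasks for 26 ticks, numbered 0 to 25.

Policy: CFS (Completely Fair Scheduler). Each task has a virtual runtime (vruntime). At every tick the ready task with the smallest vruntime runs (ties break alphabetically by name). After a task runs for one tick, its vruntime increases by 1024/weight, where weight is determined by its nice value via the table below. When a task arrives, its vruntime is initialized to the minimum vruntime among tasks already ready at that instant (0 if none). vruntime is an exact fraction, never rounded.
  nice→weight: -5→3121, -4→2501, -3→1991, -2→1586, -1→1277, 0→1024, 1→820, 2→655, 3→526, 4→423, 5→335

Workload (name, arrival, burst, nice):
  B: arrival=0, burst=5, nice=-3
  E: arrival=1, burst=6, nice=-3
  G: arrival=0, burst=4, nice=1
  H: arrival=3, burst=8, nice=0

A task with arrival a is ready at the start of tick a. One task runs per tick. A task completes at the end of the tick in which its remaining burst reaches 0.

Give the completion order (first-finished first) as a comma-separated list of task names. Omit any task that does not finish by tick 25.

completion order = B, E, G, H

t=0: vr[B=0 G=0] → run B
t=1: vr[B=1024/1991 E=0 G=0] → run E
t=2: vr[B=1024/1991 E=1024/1991 G=0] → run G
t=3: vr[B=1024/1991 E=1024/1991 G=256/205 H=1024/1991] → run B
t=4: vr[B=2048/1991 E=1024/1991 G=256/205 H=1024/1991] → run E
t=5: vr[B=2048/1991 E=2048/1991 G=256/205 H=1024/1991] → run H
t=6: vr[B=2048/1991 E=2048/1991 G=256/205 H=3015/1991] → run B
t=7: vr[B=3072/1991 E=2048/1991 G=256/205 H=3015/1991] → run E
t=8: vr[B=3072/1991 E=3072/1991 G=256/205 H=3015/1991] → run G
t=9: vr[B=3072/1991 E=3072/1991 G=512/205 H=3015/1991] → run H
t=10: vr[B=3072/1991 E=3072/1991 G=512/205 H=5006/1991] → run B
t=11: vr[B=4096/1991 E=3072/1991 G=512/205 H=5006/1991] → run E
t=12: vr[B=4096/1991 E=4096/1991 G=512/205 H=5006/1991] → run B
t=13: vr[E=4096/1991 G=512/205 H=5006/1991] → run E
t=14: vr[E=5120/1991 G=512/205 H=5006/1991] → run G
t=15: vr[E=5120/1991 G=768/205 H=5006/1991] → run H
t=16: vr[E=5120/1991 G=768/205 H=6997/1991] → run E
t=17: vr[G=768/205 H=6997/1991] → run H
t=18: vr[G=768/205 H=8988/1991] → run G
t=19: vr[H=8988/1991] → run H
t=20: vr[H=10979/1991] → run H
t=21: vr[H=12970/1991] → run H
t=22: vr[H=14961/1991] → run H
t=23: (idle)
t=24: (idle)
t=25: (idle)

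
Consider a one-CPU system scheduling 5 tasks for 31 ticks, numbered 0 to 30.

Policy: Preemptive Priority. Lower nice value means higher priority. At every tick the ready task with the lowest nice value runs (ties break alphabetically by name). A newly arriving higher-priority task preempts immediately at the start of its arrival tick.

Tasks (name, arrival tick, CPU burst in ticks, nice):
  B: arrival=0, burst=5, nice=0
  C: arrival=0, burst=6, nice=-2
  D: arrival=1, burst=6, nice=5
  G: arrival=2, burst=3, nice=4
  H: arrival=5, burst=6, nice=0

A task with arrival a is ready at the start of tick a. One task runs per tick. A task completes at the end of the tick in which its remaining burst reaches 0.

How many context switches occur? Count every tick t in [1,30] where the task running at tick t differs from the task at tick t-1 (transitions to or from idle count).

t=0: ready={B,C} → run C
t=1: ready={B,C,D} → run C
t=2: ready={B,C,D,G} → run C
t=3: ready={B,C,D,G} → run C
t=4: ready={B,C,D,G} → run C
t=5: ready={B,C,D,G,H} → run C
t=6: ready={B,D,G,H} → run B
t=7: ready={B,D,G,H} → run B
t=8: ready={B,D,G,H} → run B
t=9: ready={B,D,G,H} → run B
t=10: ready={B,D,G,H} → run B
t=11: ready={D,G,H} → run H
t=12: ready={D,G,H} → run H
t=13: ready={D,G,H} → run H
t=14: ready={D,G,H} → run H
t=15: ready={D,G,H} → run H
t=16: ready={D,G,H} → run H
t=17: ready={D,G} → run G
t=18: ready={D,G} → run G
t=19: ready={D,G} → run G
t=20: ready={D} → run D
t=21: ready={D} → run D
t=22: ready={D} → run D
t=23: ready={D} → run D
t=24: ready={D} → run D
t=25: ready={D} → run D
t=26: (idle)
t=27: (idle)
t=28: (idle)
t=29: (idle)
t=30: (idle)

context switches = 5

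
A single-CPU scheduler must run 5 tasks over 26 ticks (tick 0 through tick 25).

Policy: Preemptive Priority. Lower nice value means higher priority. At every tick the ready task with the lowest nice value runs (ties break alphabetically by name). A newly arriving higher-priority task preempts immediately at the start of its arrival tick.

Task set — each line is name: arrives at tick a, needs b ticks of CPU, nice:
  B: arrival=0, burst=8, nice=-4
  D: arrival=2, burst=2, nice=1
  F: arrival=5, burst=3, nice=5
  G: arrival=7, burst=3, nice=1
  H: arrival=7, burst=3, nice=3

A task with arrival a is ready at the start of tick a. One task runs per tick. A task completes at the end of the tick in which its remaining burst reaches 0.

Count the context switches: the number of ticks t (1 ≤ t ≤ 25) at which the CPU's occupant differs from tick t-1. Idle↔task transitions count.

t=0: ready={B} → run B
t=1: ready={B} → run B
t=2: ready={B,D} → run B
t=3: ready={B,D} → run B
t=4: ready={B,D} → run B
t=5: ready={B,D,F} → run B
t=6: ready={B,D,F} → run B
t=7: ready={B,D,F,G,H} → run B
t=8: ready={D,F,G,H} → run D
t=9: ready={D,F,G,H} → run D
t=10: ready={F,G,H} → run G
t=11: ready={F,G,H} → run G
t=12: ready={F,G,H} → run G
t=13: ready={F,H} → run H
t=14: ready={F,H} → run H
t=15: ready={F,H} → run H
t=16: ready={F} → run F
t=17: ready={F} → run F
t=18: ready={F} → run F
t=19: (idle)
t=20: (idle)
t=21: (idle)
t=22: (idle)
t=23: (idle)
t=24: (idle)
t=25: (idle)

context switches = 5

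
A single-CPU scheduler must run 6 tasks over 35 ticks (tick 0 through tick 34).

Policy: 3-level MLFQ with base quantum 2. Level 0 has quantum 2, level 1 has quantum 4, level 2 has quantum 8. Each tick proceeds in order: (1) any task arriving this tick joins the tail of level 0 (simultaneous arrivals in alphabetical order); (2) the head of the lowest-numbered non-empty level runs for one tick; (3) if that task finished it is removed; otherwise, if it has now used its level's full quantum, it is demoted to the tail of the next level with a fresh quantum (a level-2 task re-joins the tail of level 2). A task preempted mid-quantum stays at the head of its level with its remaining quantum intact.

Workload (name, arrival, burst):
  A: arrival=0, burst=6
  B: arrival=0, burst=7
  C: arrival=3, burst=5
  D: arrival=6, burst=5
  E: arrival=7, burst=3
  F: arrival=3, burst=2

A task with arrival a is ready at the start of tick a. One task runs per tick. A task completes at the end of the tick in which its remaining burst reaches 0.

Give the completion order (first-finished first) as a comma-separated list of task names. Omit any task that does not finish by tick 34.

completion order = F, A, C, D, E, B

t=0: L0/L1/L2 = AB/-/- → run A
t=1: L0/L1/L2 = AB/-/- → run A
t=2: L0/L1/L2 = B/A/- → run B
t=3: L0/L1/L2 = BCF/A/- → run B
t=4: L0/L1/L2 = CF/AB/- → run C
t=5: L0/L1/L2 = CF/AB/- → run C
t=6: L0/L1/L2 = FD/ABC/- → run F
t=7: L0/L1/L2 = FDE/ABC/- → run F
t=8: L0/L1/L2 = DE/ABC/- → run D
t=9: L0/L1/L2 = DE/ABC/- → run D
t=10: L0/L1/L2 = E/ABCD/- → run E
t=11: L0/L1/L2 = E/ABCD/- → run E
t=12: L0/L1/L2 = -/ABCDE/- → run A
t=13: L0/L1/L2 = -/ABCDE/- → run A
t=14: L0/L1/L2 = -/ABCDE/- → run A
t=15: L0/L1/L2 = -/ABCDE/- → run A
t=16: L0/L1/L2 = -/BCDE/- → run B
t=17: L0/L1/L2 = -/BCDE/- → run B
t=18: L0/L1/L2 = -/BCDE/- → run B
t=19: L0/L1/L2 = -/BCDE/- → run B
t=20: L0/L1/L2 = -/CDE/B → run C
t=21: L0/L1/L2 = -/CDE/B → run C
t=22: L0/L1/L2 = -/CDE/B → run C
t=23: L0/L1/L2 = -/DE/B → run D
t=24: L0/L1/L2 = -/DE/B → run D
t=25: L0/L1/L2 = -/DE/B → run D
t=26: L0/L1/L2 = -/E/B → run E
t=27: L0/L1/L2 = -/-/B → run B
t=28: (idle)
t=29: (idle)
t=30: (idle)
t=31: (idle)
t=32: (idle)
t=33: (idle)
t=34: (idle)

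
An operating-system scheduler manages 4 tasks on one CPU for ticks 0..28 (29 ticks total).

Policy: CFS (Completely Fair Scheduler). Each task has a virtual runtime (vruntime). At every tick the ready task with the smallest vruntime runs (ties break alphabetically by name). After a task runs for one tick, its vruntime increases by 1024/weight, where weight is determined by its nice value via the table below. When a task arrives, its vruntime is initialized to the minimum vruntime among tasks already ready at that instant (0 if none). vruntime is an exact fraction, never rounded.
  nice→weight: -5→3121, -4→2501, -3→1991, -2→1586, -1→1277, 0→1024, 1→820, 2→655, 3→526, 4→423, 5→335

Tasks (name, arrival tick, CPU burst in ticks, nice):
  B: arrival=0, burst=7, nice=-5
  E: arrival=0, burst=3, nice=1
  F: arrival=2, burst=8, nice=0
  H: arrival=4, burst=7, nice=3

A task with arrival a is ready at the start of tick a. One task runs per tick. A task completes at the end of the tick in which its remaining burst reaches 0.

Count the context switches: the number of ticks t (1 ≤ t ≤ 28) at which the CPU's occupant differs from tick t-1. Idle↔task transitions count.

context switches = 20

t=0: vr[B=0 E=0] → run B
t=1: vr[B=1024/3121 E=0] → run E
t=2: vr[B=1024/3121 E=256/205 F=1024/3121] → run B
t=3: vr[B=2048/3121 E=256/205 F=1024/3121] → run F
t=4: vr[B=2048/3121 E=256/205 F=4145/3121 H=2048/3121] → run B
t=5: vr[B=3072/3121 E=256/205 F=4145/3121 H=2048/3121] → run H
t=6: vr[B=3072/3121 E=256/205 F=4145/3121 H=2136576/820823] → run B
t=7: vr[B=4096/3121 E=256/205 F=4145/3121 H=2136576/820823] → run E
t=8: vr[B=4096/3121 E=512/205 F=4145/3121 H=2136576/820823] → run B
t=9: vr[B=5120/3121 E=512/205 F=4145/3121 H=2136576/820823] → run F
t=10: vr[B=5120/3121 E=512/205 F=7266/3121 H=2136576/820823] → run B
t=11: vr[B=6144/3121 E=512/205 F=7266/3121 H=2136576/820823] → run B
t=12: vr[E=512/205 F=7266/3121 H=2136576/820823] → run F
t=13: vr[E=512/205 F=10387/3121 H=2136576/820823] → run E
t=14: vr[F=10387/3121 H=2136576/820823] → run H
t=15: vr[F=10387/3121 H=3734528/820823] → run F
t=16: vr[F=13508/3121 H=3734528/820823] → run F
t=17: vr[F=16629/3121 H=3734528/820823] → run H
t=18: vr[F=16629/3121 H=5332480/820823] → run F
t=19: vr[F=19750/3121 H=5332480/820823] → run F
t=20: vr[F=22871/3121 H=5332480/820823] → run H
t=21: vr[F=22871/3121 H=6930432/820823] → run F
t=22: vr[H=6930432/820823] → run H
t=23: vr[H=8528384/820823] → run H
t=24: vr[H=10126336/820823] → run H
t=25: (idle)
t=26: (idle)
t=27: (idle)
t=28: (idle)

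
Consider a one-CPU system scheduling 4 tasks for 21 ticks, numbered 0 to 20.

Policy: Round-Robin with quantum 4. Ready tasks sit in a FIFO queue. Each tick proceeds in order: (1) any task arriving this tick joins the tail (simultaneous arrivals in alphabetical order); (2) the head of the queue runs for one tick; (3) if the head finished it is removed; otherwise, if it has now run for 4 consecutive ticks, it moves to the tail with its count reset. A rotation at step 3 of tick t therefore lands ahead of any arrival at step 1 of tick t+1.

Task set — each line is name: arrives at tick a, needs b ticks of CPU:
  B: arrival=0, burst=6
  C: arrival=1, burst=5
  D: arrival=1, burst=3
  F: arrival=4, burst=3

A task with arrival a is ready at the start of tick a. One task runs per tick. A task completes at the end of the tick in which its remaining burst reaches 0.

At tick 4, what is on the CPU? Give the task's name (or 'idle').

t=0: queue=[B] q_used=0 → run B
t=1: queue=[B,C,D] q_used=1 → run B
t=2: queue=[B,C,D] q_used=2 → run B
t=3: queue=[B,C,D] q_used=3 → run B
t=4: queue=[C,D,B,F] q_used=0 → run C
t=5: queue=[C,D,B,F] q_used=1 → run C
t=6: queue=[C,D,B,F] q_used=2 → run C
t=7: queue=[C,D,B,F] q_used=3 → run C
t=8: queue=[D,B,F,C] q_used=0 → run D
t=9: queue=[D,B,F,C] q_used=1 → run D
t=10: queue=[D,B,F,C] q_used=2 → run D
t=11: queue=[B,F,C] q_used=0 → run B
t=12: queue=[B,F,C] q_used=1 → run B
t=13: queue=[F,C] q_used=0 → run F
t=14: queue=[F,C] q_used=1 → run F
t=15: queue=[F,C] q_used=2 → run F
t=16: queue=[C] q_used=0 → run C
t=17: (idle)
t=18: (idle)
t=19: (idle)
t=20: (idle)

running at tick 4 = C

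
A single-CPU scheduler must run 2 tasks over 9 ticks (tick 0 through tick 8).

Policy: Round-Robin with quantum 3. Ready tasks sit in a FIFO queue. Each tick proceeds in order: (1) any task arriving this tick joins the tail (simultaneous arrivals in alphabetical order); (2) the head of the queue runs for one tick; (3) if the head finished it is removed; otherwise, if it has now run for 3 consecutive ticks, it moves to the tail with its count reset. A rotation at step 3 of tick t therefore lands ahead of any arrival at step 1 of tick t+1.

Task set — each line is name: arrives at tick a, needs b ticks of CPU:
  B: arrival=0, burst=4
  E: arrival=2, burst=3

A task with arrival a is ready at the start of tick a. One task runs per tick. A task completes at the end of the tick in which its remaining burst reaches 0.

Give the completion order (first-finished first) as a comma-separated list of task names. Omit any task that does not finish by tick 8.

completion order = E, B

t=0: queue=[B] q_used=0 → run B
t=1: queue=[B] q_used=1 → run B
t=2: queue=[B,E] q_used=2 → run B
t=3: queue=[E,B] q_used=0 → run E
t=4: queue=[E,B] q_used=1 → run E
t=5: queue=[E,B] q_used=2 → run E
t=6: queue=[B] q_used=0 → run B
t=7: (idle)
t=8: (idle)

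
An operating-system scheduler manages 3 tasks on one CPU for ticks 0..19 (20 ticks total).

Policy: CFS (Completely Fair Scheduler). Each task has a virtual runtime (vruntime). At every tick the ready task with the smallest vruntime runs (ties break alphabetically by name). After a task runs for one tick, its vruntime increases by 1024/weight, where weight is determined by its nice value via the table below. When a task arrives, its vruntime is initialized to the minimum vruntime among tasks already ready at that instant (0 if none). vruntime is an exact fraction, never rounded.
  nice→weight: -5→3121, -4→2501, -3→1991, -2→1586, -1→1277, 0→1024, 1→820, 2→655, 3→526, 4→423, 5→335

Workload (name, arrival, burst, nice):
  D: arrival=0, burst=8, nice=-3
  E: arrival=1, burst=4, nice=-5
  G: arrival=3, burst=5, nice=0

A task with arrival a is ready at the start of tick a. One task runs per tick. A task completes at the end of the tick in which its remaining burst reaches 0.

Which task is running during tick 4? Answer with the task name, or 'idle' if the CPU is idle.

running at tick 4 = G

t=0: vr[D=0] → run D
t=1: vr[D=1024/1991 E=1024/1991] → run D
t=2: vr[D=2048/1991 E=1024/1991] → run E
t=3: vr[D=2048/1991 E=5234688/6213911 G=5234688/6213911] → run E
t=4: vr[D=2048/1991 E=7273472/6213911 G=5234688/6213911] → run G
t=5: vr[D=2048/1991 E=7273472/6213911 G=11448599/6213911] → run D
t=6: vr[D=3072/1991 E=7273472/6213911 G=11448599/6213911] → run E
t=7: vr[D=3072/1991 E=9312256/6213911 G=11448599/6213911] → run E
t=8: vr[D=3072/1991 G=11448599/6213911] → run D
t=9: vr[D=4096/1991 G=11448599/6213911] → run G
t=10: vr[D=4096/1991 G=17662510/6213911] → run D
t=11: vr[D=5120/1991 G=17662510/6213911] → run D
t=12: vr[D=6144/1991 G=17662510/6213911] → run G
t=13: vr[D=6144/1991 G=23876421/6213911] → run D
t=14: vr[D=7168/1991 G=23876421/6213911] → run D
t=15: vr[G=23876421/6213911] → run G
t=16: vr[G=30090332/6213911] → run G
t=17: (idle)
t=18: (idle)
t=19: (idle)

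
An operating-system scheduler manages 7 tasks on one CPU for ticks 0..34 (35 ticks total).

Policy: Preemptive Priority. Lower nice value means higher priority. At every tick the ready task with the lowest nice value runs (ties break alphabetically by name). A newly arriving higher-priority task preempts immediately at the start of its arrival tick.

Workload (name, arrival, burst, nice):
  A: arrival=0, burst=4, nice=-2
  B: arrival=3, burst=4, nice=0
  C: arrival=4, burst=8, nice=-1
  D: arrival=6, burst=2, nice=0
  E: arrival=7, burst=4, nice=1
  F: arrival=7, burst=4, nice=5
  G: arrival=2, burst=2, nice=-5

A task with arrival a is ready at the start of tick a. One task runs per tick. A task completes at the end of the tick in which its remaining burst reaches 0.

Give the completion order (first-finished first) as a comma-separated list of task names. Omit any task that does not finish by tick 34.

t=0: ready={A} → run A
t=1: ready={A} → run A
t=2: ready={A,G} → run G
t=3: ready={A,B,G} → run G
t=4: ready={A,B,C} → run A
t=5: ready={A,B,C} → run A
t=6: ready={B,C,D} → run C
t=7: ready={B,C,D,E,F} → run C
t=8: ready={B,C,D,E,F} → run C
t=9: ready={B,C,D,E,F} → run C
t=10: ready={B,C,D,E,F} → run C
t=11: ready={B,C,D,E,F} → run C
t=12: ready={B,C,D,E,F} → run C
t=13: ready={B,C,D,E,F} → run C
t=14: ready={B,D,E,F} → run B
t=15: ready={B,D,E,F} → run B
t=16: ready={B,D,E,F} → run B
t=17: ready={B,D,E,F} → run B
t=18: ready={D,E,F} → run D
t=19: ready={D,E,F} → run D
t=20: ready={E,F} → run E
t=21: ready={E,F} → run E
t=22: ready={E,F} → run E
t=23: ready={E,F} → run E
t=24: ready={F} → run F
t=25: ready={F} → run F
t=26: ready={F} → run F
t=27: ready={F} → run F
t=28: (idle)
t=29: (idle)
t=30: (idle)
t=31: (idle)
t=32: (idle)
t=33: (idle)
t=34: (idle)

completion order = G, A, C, B, D, E, F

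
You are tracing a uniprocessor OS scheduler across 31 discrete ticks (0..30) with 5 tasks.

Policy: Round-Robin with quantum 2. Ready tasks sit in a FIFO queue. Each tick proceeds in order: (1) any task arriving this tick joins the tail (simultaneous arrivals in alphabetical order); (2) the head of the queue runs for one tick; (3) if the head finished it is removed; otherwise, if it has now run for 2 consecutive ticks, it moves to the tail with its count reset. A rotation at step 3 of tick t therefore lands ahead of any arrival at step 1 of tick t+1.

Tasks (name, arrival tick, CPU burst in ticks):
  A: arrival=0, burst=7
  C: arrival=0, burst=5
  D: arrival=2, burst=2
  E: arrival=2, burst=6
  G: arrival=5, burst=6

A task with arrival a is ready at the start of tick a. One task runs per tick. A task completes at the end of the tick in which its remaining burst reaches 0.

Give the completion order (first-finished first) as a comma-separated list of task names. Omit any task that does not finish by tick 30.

t=0: queue=[A,C] q_used=0 → run A
t=1: queue=[A,C] q_used=1 → run A
t=2: queue=[C,A,D,E] q_used=0 → run C
t=3: queue=[C,A,D,E] q_used=1 → run C
t=4: queue=[A,D,E,C] q_used=0 → run A
t=5: queue=[A,D,E,C,G] q_used=1 → run A
t=6: queue=[D,E,C,G,A] q_used=0 → run D
t=7: queue=[D,E,C,G,A] q_used=1 → run D
t=8: queue=[E,C,G,A] q_used=0 → run E
t=9: queue=[E,C,G,A] q_used=1 → run E
t=10: queue=[C,G,A,E] q_used=0 → run C
t=11: queue=[C,G,A,E] q_used=1 → run C
t=12: queue=[G,A,E,C] q_used=0 → run G
t=13: queue=[G,A,E,C] q_used=1 → run G
t=14: queue=[A,E,C,G] q_used=0 → run A
t=15: queue=[A,E,C,G] q_used=1 → run A
t=16: queue=[E,C,G,A] q_used=0 → run E
t=17: queue=[E,C,G,A] q_used=1 → run E
t=18: queue=[C,G,A,E] q_used=0 → run C
t=19: queue=[G,A,E] q_used=0 → run G
t=20: queue=[G,A,E] q_used=1 → run G
t=21: queue=[A,E,G] q_used=0 → run A
t=22: queue=[E,G] q_used=0 → run E
t=23: queue=[E,G] q_used=1 → run E
t=24: queue=[G] q_used=0 → run G
t=25: queue=[G] q_used=1 → run G
t=26: (idle)
t=27: (idle)
t=28: (idle)
t=29: (idle)
t=30: (idle)

completion order = D, C, A, E, G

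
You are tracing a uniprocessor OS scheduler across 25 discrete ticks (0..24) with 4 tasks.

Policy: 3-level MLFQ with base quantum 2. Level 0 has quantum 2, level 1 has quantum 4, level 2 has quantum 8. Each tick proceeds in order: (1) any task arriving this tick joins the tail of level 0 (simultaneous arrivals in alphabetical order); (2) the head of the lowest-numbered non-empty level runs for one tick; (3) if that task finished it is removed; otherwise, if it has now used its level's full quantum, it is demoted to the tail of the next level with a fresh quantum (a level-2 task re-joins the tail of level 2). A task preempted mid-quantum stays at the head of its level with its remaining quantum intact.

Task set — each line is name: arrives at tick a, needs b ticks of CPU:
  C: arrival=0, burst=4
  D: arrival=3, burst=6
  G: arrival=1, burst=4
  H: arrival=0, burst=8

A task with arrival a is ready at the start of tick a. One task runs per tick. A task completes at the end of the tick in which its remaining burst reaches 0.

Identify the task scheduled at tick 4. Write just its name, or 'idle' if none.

t=0: L0/L1/L2 = CH/-/- → run C
t=1: L0/L1/L2 = CHG/-/- → run C
t=2: L0/L1/L2 = HG/C/- → run H
t=3: L0/L1/L2 = HGD/C/- → run H
t=4: L0/L1/L2 = GD/CH/- → run G
t=5: L0/L1/L2 = GD/CH/- → run G
t=6: L0/L1/L2 = D/CHG/- → run D
t=7: L0/L1/L2 = D/CHG/- → run D
t=8: L0/L1/L2 = -/CHGD/- → run C
t=9: L0/L1/L2 = -/CHGD/- → run C
t=10: L0/L1/L2 = -/HGD/- → run H
t=11: L0/L1/L2 = -/HGD/- → run H
t=12: L0/L1/L2 = -/HGD/- → run H
t=13: L0/L1/L2 = -/HGD/- → run H
t=14: L0/L1/L2 = -/GD/H → run G
t=15: L0/L1/L2 = -/GD/H → run G
t=16: L0/L1/L2 = -/D/H → run D
t=17: L0/L1/L2 = -/D/H → run D
t=18: L0/L1/L2 = -/D/H → run D
t=19: L0/L1/L2 = -/D/H → run D
t=20: L0/L1/L2 = -/-/H → run H
t=21: L0/L1/L2 = -/-/H → run H
t=22: (idle)
t=23: (idle)
t=24: (idle)

running at tick 4 = G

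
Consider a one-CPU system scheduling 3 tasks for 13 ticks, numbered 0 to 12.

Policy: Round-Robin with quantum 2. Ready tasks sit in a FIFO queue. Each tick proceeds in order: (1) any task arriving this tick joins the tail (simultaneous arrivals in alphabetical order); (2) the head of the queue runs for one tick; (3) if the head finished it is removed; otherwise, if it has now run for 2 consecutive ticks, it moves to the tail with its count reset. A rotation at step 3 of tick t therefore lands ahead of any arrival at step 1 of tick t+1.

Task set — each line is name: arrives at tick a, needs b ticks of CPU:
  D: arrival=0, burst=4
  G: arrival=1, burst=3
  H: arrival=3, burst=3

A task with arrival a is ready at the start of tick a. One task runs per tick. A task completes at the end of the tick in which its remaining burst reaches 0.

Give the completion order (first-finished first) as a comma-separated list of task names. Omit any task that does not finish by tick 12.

completion order = D, G, H

t=0: queue=[D] q_used=0 → run D
t=1: queue=[D,G] q_used=1 → run D
t=2: queue=[G,D] q_used=0 → run G
t=3: queue=[G,D,H] q_used=1 → run G
t=4: queue=[D,H,G] q_used=0 → run D
t=5: queue=[D,H,G] q_used=1 → run D
t=6: queue=[H,G] q_used=0 → run H
t=7: queue=[H,G] q_used=1 → run H
t=8: queue=[G,H] q_used=0 → run G
t=9: queue=[H] q_used=0 → run H
t=10: (idle)
t=11: (idle)
t=12: (idle)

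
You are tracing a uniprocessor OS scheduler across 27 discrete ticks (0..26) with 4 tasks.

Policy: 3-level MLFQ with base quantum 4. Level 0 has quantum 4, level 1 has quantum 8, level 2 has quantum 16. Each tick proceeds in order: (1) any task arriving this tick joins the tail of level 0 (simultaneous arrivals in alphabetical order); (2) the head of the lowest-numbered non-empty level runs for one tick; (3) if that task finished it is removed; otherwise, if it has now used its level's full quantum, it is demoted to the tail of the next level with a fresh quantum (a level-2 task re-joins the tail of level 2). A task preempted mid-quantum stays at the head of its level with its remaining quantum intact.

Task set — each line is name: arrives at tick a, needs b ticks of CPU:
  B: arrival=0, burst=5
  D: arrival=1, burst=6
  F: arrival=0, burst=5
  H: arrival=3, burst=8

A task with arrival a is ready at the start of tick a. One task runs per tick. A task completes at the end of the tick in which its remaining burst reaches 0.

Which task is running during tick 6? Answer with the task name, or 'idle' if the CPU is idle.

t=0: L0/L1/L2 = BF/-/- → run B
t=1: L0/L1/L2 = BFD/-/- → run B
t=2: L0/L1/L2 = BFD/-/- → run B
t=3: L0/L1/L2 = BFDH/-/- → run B
t=4: L0/L1/L2 = FDH/B/- → run F
t=5: L0/L1/L2 = FDH/B/- → run F
t=6: L0/L1/L2 = FDH/B/- → run F
t=7: L0/L1/L2 = FDH/B/- → run F
t=8: L0/L1/L2 = DH/BF/- → run D
t=9: L0/L1/L2 = DH/BF/- → run D
t=10: L0/L1/L2 = DH/BF/- → run D
t=11: L0/L1/L2 = DH/BF/- → run D
t=12: L0/L1/L2 = H/BFD/- → run H
t=13: L0/L1/L2 = H/BFD/- → run H
t=14: L0/L1/L2 = H/BFD/- → run H
t=15: L0/L1/L2 = H/BFD/- → run H
t=16: L0/L1/L2 = -/BFDH/- → run B
t=17: L0/L1/L2 = -/FDH/- → run F
t=18: L0/L1/L2 = -/DH/- → run D
t=19: L0/L1/L2 = -/DH/- → run D
t=20: L0/L1/L2 = -/H/- → run H
t=21: L0/L1/L2 = -/H/- → run H
t=22: L0/L1/L2 = -/H/- → run H
t=23: L0/L1/L2 = -/H/- → run H
t=24: (idle)
t=25: (idle)
t=26: (idle)

running at tick 6 = F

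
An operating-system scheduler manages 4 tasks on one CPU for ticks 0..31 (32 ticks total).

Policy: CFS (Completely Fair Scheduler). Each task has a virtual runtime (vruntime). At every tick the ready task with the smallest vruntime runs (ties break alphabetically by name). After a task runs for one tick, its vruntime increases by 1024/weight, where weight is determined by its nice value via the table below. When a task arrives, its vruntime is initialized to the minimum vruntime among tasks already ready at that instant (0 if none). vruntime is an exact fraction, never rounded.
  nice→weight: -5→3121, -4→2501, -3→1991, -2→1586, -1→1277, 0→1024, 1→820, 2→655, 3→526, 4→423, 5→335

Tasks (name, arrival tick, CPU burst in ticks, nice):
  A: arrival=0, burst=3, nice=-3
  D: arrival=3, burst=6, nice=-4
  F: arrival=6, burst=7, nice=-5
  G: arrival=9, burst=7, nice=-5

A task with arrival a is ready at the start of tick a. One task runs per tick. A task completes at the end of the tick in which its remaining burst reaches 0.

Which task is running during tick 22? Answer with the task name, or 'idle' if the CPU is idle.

t=0: vr[A=0] → run A
t=1: vr[A=1024/1991] → run A
t=2: vr[A=2048/1991] → run A
t=3: vr[D=0] → run D
t=4: vr[D=1024/2501] → run D
t=5: vr[D=2048/2501] → run D
t=6: vr[D=3072/2501 F=3072/2501] → run D
t=7: vr[D=4096/2501 F=3072/2501] → run F
t=8: vr[D=4096/2501 F=12148736/7805621] → run F
t=9: vr[D=4096/2501 F=14709760/7805621 G=4096/2501] → run D
t=10: vr[D=5120/2501 F=14709760/7805621 G=4096/2501] → run G
t=11: vr[D=5120/2501 F=14709760/7805621 G=15344640/7805621] → run F
t=12: vr[D=5120/2501 F=17270784/7805621 G=15344640/7805621] → run G
t=13: vr[D=5120/2501 F=17270784/7805621 G=17905664/7805621] → run D
t=14: vr[F=17270784/7805621 G=17905664/7805621] → run F
t=15: vr[F=19831808/7805621 G=17905664/7805621] → run G
t=16: vr[F=19831808/7805621 G=20466688/7805621] → run F
t=17: vr[F=22392832/7805621 G=20466688/7805621] → run G
t=18: vr[F=22392832/7805621 G=23027712/7805621] → run F
t=19: vr[F=24953856/7805621 G=23027712/7805621] → run G
t=20: vr[F=24953856/7805621 G=25588736/7805621] → run F
t=21: vr[G=25588736/7805621] → run G
t=22: vr[G=28149760/7805621] → run G
t=23: (idle)
t=24: (idle)
t=25: (idle)
t=26: (idle)
t=27: (idle)
t=28: (idle)
t=29: (idle)
t=30: (idle)
t=31: (idle)

running at tick 22 = G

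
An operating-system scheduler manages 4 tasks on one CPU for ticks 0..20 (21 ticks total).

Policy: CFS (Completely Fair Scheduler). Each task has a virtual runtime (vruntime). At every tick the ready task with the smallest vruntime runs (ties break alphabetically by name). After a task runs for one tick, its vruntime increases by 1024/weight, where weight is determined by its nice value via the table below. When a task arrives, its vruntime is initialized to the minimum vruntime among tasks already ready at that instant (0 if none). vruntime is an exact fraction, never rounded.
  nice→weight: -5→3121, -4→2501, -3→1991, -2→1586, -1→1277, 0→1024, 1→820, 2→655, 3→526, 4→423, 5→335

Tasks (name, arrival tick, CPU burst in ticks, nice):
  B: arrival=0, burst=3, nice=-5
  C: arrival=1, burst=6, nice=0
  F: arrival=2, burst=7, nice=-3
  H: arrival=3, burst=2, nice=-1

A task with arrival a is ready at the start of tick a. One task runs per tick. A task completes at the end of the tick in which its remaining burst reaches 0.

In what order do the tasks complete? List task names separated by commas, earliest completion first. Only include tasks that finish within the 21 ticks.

t=0: vr[B=0] → run B
t=1: vr[B=1024/3121 C=1024/3121] → run B
t=2: vr[B=2048/3121 C=1024/3121 F=1024/3121] → run C
t=3: vr[B=2048/3121 C=4145/3121 F=1024/3121 H=1024/3121] → run F
t=4: vr[B=2048/3121 C=4145/3121 F=5234688/6213911 H=1024/3121] → run H
t=5: vr[B=2048/3121 C=4145/3121 F=5234688/6213911 H=4503552/3985517] → run B
t=6: vr[C=4145/3121 F=5234688/6213911 H=4503552/3985517] → run F
t=7: vr[C=4145/3121 F=8430592/6213911 H=4503552/3985517] → run H
t=8: vr[C=4145/3121 F=8430592/6213911] → run C
t=9: vr[C=7266/3121 F=8430592/6213911] → run F
t=10: vr[C=7266/3121 F=11626496/6213911] → run F
t=11: vr[C=7266/3121 F=14822400/6213911] → run C
t=12: vr[C=10387/3121 F=14822400/6213911] → run F
t=13: vr[C=10387/3121 F=18018304/6213911] → run F
t=14: vr[C=10387/3121 F=21214208/6213911] → run C
t=15: vr[C=13508/3121 F=21214208/6213911] → run F
t=16: vr[C=13508/3121] → run C
t=17: vr[C=16629/3121] → run C
t=18: (idle)
t=19: (idle)
t=20: (idle)

completion order = B, H, F, C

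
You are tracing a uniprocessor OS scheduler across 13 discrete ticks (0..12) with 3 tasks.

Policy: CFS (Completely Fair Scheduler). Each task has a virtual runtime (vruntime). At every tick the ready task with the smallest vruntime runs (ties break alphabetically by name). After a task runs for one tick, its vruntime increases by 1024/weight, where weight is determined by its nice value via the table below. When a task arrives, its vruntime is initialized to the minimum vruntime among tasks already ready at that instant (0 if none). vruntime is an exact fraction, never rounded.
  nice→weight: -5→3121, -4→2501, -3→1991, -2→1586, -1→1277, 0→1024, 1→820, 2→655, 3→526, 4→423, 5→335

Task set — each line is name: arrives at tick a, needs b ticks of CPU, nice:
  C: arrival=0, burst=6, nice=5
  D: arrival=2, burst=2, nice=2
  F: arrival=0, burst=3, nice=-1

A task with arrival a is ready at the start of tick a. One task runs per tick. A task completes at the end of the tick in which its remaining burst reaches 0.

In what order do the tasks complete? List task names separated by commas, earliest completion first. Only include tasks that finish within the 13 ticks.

t=0: vr[C=0 F=0] → run C
t=1: vr[C=1024/335 F=0] → run F
t=2: vr[C=1024/335 D=1024/1277 F=1024/1277] → run D
t=3: vr[C=1024/335 D=1978368/836435 F=1024/1277] → run F
t=4: vr[C=1024/335 D=1978368/836435 F=2048/1277] → run F
t=5: vr[C=1024/335 D=1978368/836435] → run D
t=6: vr[C=1024/335] → run C
t=7: vr[C=2048/335] → run C
t=8: vr[C=3072/335] → run C
t=9: vr[C=4096/335] → run C
t=10: vr[C=1024/67] → run C
t=11: (idle)
t=12: (idle)

completion order = F, D, C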